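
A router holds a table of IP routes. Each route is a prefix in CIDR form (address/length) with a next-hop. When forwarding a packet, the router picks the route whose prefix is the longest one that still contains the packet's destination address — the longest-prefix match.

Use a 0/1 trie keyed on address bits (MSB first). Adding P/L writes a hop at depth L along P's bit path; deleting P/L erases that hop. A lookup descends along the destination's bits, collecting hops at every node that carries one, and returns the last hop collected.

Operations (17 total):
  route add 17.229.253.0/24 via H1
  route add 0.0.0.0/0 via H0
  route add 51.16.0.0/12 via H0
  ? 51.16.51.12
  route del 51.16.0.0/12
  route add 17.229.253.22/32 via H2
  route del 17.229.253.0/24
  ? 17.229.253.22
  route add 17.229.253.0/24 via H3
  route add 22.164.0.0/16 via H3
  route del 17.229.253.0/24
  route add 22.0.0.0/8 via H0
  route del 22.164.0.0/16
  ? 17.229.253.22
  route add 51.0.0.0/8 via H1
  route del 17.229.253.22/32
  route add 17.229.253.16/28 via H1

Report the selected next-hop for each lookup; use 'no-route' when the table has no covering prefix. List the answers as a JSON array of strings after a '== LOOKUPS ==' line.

Apply in order:
  + 17.229.253.0/24 (H1) depth=24
  + 0.0.0.0/0 (H0) depth=0
  + 51.16.0.0/12 (H0) depth=12
  lookup 51.16.51.12: bits 001100110001 walk d0:H0→d1:-→d2:-→d3:-→d4:-→d5:-→d6:-→d7:-→d8:-→d9:-→d10:-→d11:-→d12:H0 -> H0
  del 51.16.0.0/12 (clear depth 12)
  + 17.229.253.22/32 (H2) depth=32
  del 17.229.253.0/24 (clear depth 24)
  lookup 17.229.253.22: bits 00010001111001011111110100010110 walk d0:H0→d1:-→d2:-→d3:-→d4:-→d5:-→d6:-→d7:-→d8:-→d9:-→d10:-→d11:-→d12:-→d13:-→d14:-→d15:-→d16:-→d17:-→d18:-→d19:-→d20:-→d21:-→d22:-→d23:-→d24:-→d25:-→d26:-→d27:-→d28:-→d29:-→d30:-→d31:-→d32:H2 -> H2
  + 17.229.253.0/24 (H3) depth=24
  + 22.164.0.0/16 (H3) depth=16
  del 17.229.253.0/24 (clear depth 24)
  + 22.0.0.0/8 (H0) depth=8
  del 22.164.0.0/16 (clear depth 16)
  lookup 17.229.253.22: bits 00010001111001011111110100010110 walk d0:H0→d1:-→d2:-→d3:-→d4:-→d5:-→d6:-→d7:-→d8:-→d9:-→d10:-→d11:-→d12:-→d13:-→d14:-→d15:-→d16:-→d17:-→d18:-→d19:-→d20:-→d21:-→d22:-→d23:-→d24:-→d25:-→d26:-→d27:-→d28:-→d29:-→d30:-→d31:-→d32:H2 -> H2
  + 51.0.0.0/8 (H1) depth=8
  del 17.229.253.22/32 (clear depth 32)
  + 17.229.253.16/28 (H1) depth=28

== LOOKUPS ==
["H0","H2","H2"]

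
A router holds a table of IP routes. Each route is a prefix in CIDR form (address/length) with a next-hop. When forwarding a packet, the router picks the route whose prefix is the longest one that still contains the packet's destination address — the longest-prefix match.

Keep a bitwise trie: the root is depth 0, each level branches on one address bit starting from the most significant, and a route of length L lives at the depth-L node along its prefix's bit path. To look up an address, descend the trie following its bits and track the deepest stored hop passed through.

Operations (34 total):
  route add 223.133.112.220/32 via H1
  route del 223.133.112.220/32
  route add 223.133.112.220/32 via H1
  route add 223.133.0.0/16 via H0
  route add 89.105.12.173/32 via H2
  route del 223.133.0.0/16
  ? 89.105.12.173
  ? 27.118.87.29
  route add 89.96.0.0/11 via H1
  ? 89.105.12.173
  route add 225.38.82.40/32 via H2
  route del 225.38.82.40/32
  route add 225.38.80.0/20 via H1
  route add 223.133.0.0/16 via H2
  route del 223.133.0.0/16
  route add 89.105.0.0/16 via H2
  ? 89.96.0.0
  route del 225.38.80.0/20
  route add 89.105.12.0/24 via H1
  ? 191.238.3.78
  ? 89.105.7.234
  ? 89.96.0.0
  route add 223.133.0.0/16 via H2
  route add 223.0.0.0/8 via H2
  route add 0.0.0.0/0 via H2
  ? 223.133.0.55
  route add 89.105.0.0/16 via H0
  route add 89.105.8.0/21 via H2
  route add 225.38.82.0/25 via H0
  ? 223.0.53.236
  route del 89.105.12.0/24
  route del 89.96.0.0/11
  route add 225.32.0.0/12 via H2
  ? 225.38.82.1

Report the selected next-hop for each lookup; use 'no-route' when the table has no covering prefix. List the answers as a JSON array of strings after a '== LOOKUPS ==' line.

Process each operation:
  + 223.133.112.220/32 (H1) depth=32
  del 223.133.112.220/32 (clear depth 32)
  + 223.133.112.220/32 (H1) depth=32
  + 223.133.0.0/16 (H0) depth=16
  + 89.105.12.173/32 (H2) depth=32
  del 223.133.0.0/16 (clear depth 16)
  lookup 89.105.12.173: bits 01011001011010010000110010101101 walk d0:-→d1:-→d2:-→d3:-→d4:-→d5:-→d6:-→d7:-→d8:-→d9:-→d10:-→d11:-→d12:-→d13:-→d14:-→d15:-→d16:-→d17:-→d18:-→d19:-→d20:-→d21:-→d22:-→d23:-→d24:-→d25:-→d26:-→d27:-→d28:-→d29:-→d30:-→d31:-→d32:H2 -> H2
  lookup 27.118.87.29: bits 0 walk d0:-→d1:- -> no-route
  + 89.96.0.0/11 (H1) depth=11
  lookup 89.105.12.173: bits 01011001011010010000110010101101 walk d0:-→d1:-→d2:-→d3:-→d4:-→d5:-→d6:-→d7:-→d8:-→d9:-→d10:-→d11:H1→d12:-→d13:-→d14:-→d15:-→d16:-→d17:-→d18:-→d19:-→d20:-→d21:-→d22:-→d23:-→d24:-→d25:-→d26:-→d27:-→d28:-→d29:-→d30:-→d31:-→d32:H2 -> H2
  + 225.38.82.40/32 (H2) depth=32
  del 225.38.82.40/32 (clear depth 32)
  + 225.38.80.0/20 (H1) depth=20
  + 223.133.0.0/16 (H2) depth=16
  del 223.133.0.0/16 (clear depth 16)
  + 89.105.0.0/16 (H2) depth=16
  lookup 89.96.0.0: bits 010110010110 walk d0:-→d1:-→d2:-→d3:-→d4:-→d5:-→d6:-→d7:-→d8:-→d9:-→d10:-→d11:H1→d12:- -> H1
  del 225.38.80.0/20 (clear depth 20)
  + 89.105.12.0/24 (H1) depth=24
  lookup 191.238.3.78: bits 1 walk d0:-→d1:- -> no-route
  lookup 89.105.7.234: bits 01011001011010010000 walk d0:-→d1:-→d2:-→d3:-→d4:-→d5:-→d6:-→d7:-→d8:-→d9:-→d10:-→d11:H1→d12:-→d13:-→d14:-→d15:-→d16:H2→d17:-→d18:-→d19:-→d20:- -> H2
  lookup 89.96.0.0: bits 010110010110 walk d0:-→d1:-→d2:-→d3:-→d4:-→d5:-→d6:-→d7:-→d8:-→d9:-→d10:-→d11:H1→d12:- -> H1
  + 223.133.0.0/16 (H2) depth=16
  + 223.0.0.0/8 (H2) depth=8
  + 0.0.0.0/0 (H2) depth=0
  lookup 223.133.0.55: bits 11011111100001010 walk d0:H2→d1:-→d2:-→d3:-→d4:-→d5:-→d6:-→d7:-→d8:H2→d9:-→d10:-→d11:-→d12:-→d13:-→d14:-→d15:-→d16:H2→d17:- -> H2
  + 89.105.0.0/16 (H0) depth=16
  + 89.105.8.0/21 (H2) depth=21
  + 225.38.82.0/25 (H0) depth=25
  lookup 223.0.53.236: bits 11011111 walk d0:H2→d1:-→d2:-→d3:-→d4:-→d5:-→d6:-→d7:-→d8:H2 -> H2
  del 89.105.12.0/24 (clear depth 24)
  del 89.96.0.0/11 (clear depth 11)
  + 225.32.0.0/12 (H2) depth=12
  lookup 225.38.82.1: bits 11100001001001100101001000 walk d0:H2→d1:-→d2:-→d3:-→d4:-→d5:-→d6:-→d7:-→d8:-→d9:-→d10:-→d11:-→d12:H2→d13:-→d14:-→d15:-→d16:-→d17:-→d18:-→d19:-→d20:-→d21:-→d22:-→d23:-→d24:-→d25:H0→d26:- -> H0

== LOOKUPS ==
["H2","no-route","H2","H1","no-route","H2","H1","H2","H2","H0"]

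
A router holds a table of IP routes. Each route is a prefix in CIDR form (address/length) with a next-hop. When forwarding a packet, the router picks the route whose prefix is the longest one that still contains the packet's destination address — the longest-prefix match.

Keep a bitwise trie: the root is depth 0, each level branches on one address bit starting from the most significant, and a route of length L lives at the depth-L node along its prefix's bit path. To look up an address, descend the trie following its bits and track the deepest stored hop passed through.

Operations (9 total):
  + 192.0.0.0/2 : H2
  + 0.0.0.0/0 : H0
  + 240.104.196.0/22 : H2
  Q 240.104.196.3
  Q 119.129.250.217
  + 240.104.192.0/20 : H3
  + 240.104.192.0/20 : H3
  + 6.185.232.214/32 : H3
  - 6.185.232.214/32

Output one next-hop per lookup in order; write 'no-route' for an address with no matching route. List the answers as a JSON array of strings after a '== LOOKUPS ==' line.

Apply in order:
  + 192.0.0.0/2 (H2) depth=2
  + 0.0.0.0/0 (H0) depth=0
  + 240.104.196.0/22 (H2) depth=22
  ? 240.104.196.3  path d0:H0→d1:-→d2:H2→d3:-→d4:-→d5:-→d6:-→d7:-→d8:-→d9:-→d10:-→d11:-→d12:-→d13:-→d14:-→d15:-→d16:-→d17:-→d18:-→d19:-→d20:-→d21:-→d22:H2  best=H2
  ? 119.129.250.217  path d0:H0  best=H0
  + 240.104.192.0/20 (H3) depth=20
  + 240.104.192.0/20 (H3) depth=20
  + 6.185.232.214/32 (H3) depth=32
  - 6.185.232.214/32 clear@32

== LOOKUPS ==
["H2","H0"]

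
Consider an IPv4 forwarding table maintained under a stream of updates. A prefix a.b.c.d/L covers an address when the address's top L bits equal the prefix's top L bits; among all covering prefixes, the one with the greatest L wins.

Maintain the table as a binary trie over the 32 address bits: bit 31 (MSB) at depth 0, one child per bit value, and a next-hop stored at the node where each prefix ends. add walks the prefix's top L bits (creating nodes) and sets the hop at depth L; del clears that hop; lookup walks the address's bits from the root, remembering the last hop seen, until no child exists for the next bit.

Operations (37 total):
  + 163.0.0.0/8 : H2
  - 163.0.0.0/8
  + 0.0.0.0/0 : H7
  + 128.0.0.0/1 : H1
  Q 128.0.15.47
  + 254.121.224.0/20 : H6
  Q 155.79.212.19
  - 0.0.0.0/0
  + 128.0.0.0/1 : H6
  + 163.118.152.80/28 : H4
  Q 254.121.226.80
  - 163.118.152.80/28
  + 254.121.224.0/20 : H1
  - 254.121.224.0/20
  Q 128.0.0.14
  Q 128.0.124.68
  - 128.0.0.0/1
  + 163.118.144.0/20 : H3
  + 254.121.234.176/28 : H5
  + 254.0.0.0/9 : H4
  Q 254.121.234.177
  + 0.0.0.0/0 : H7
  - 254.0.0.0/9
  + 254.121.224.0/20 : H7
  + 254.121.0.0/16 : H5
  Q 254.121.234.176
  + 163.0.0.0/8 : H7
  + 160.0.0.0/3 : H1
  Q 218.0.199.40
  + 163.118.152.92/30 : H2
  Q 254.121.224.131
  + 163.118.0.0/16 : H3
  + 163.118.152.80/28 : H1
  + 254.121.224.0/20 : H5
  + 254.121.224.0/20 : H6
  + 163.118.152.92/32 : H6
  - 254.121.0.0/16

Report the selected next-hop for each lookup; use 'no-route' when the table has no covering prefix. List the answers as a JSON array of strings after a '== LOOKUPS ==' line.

Trace:
  + 163.0.0.0/8 (H2) depth=8
  - 163.0.0.0/8 clear@8
  + 0.0.0.0/0 (H7) depth=0
  + 128.0.0.0/1 (H1) depth=1
  ? 128.0.15.47  path d0:H7→d1:H1→d2:-  best=H1
  + 254.121.224.0/20 (H6) depth=20
  ? 155.79.212.19  path d0:H7→d1:H1→d2:-  best=H1
  - 0.0.0.0/0 clear@0
  + 128.0.0.0/1 (H6) depth=1
  + 163.118.152.80/28 (H4) depth=28
  ? 254.121.226.80  path d0:-→d1:H6→d2:-→d3:-→d4:-→d5:-→d6:-→d7:-→d8:-→d9:-→d10:-→d11:-→d12:-→d13:-→d14:-→d15:-→d16:-→d17:-→d18:-→d19:-→d20:H6  best=H6
  - 163.118.152.80/28 clear@28
  + 254.121.224.0/20 (H1) depth=20
  - 254.121.224.0/20 clear@20
  ? 128.0.0.14  path d0:-→d1:H6→d2:-  best=H6
  ? 128.0.124.68  path d0:-→d1:H6→d2:-  best=H6
  - 128.0.0.0/1 clear@1
  + 163.118.144.0/20 (H3) depth=20
  + 254.121.234.176/28 (H5) depth=28
  + 254.0.0.0/9 (H4) depth=9
  ? 254.121.234.177  path d0:-→d1:-→d2:-→d3:-→d4:-→d5:-→d6:-→d7:-→d8:-→d9:H4→d10:-→d11:-→d12:-→d13:-→d14:-→d15:-→d16:-→d17:-→d18:-→d19:-→d20:-→d21:-→d22:-→d23:-→d24:-→d25:-→d26:-→d27:-→d28:H5  best=H5
  + 0.0.0.0/0 (H7) depth=0
  - 254.0.0.0/9 clear@9
  + 254.121.224.0/20 (H7) depth=20
  + 254.121.0.0/16 (H5) depth=16
  ? 254.121.234.176  path d0:H7→d1:-→d2:-→d3:-→d4:-→d5:-→d6:-→d7:-→d8:-→d9:-→d10:-→d11:-→d12:-→d13:-→d14:-→d15:-→d16:H5→d17:-→d18:-→d19:-→d20:H7→d21:-→d22:-→d23:-→d24:-→d25:-→d26:-→d27:-→d28:H5  best=H5
  + 163.0.0.0/8 (H7) depth=8
  + 160.0.0.0/3 (H1) depth=3
  ? 218.0.199.40  path d0:H7→d1:-→d2:-  best=H7
  + 163.118.152.92/30 (H2) depth=30
  ? 254.121.224.131  path d0:H7→d1:-→d2:-→d3:-→d4:-→d5:-→d6:-→d7:-→d8:-→d9:-→d10:-→d11:-→d12:-→d13:-→d14:-→d15:-→d16:H5→d17:-→d18:-→d19:-→d20:H7  best=H7
  + 163.118.0.0/16 (H3) depth=16
  + 163.118.152.80/28 (H1) depth=28
  + 254.121.224.0/20 (H5) depth=20
  + 254.121.224.0/20 (H6) depth=20
  + 163.118.152.92/32 (H6) depth=32
  - 254.121.0.0/16 clear@16

== LOOKUPS ==
["H1","H1","H6","H6","H6","H5","H5","H7","H7"]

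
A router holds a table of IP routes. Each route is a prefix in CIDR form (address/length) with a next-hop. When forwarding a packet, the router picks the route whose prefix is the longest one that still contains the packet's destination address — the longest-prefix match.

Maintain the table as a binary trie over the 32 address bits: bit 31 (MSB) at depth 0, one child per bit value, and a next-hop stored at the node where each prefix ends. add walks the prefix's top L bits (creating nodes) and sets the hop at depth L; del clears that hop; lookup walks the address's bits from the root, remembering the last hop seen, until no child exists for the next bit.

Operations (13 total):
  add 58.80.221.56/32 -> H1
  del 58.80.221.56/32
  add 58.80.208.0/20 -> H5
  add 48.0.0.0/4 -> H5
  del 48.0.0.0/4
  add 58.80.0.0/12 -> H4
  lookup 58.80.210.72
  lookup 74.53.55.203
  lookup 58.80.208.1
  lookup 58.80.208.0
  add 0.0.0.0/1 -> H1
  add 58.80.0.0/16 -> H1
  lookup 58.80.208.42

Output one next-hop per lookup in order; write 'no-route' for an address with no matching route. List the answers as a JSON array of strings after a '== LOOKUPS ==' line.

Process each operation:
  + 58.80.221.56/32 (H1) depth=32
  del 58.80.221.56/32 (clear depth 32)
  + 58.80.208.0/20 (H5) depth=20
  + 48.0.0.0/4 (H5) depth=4
  del 48.0.0.0/4 (clear depth 4)
  + 58.80.0.0/12 (H4) depth=12
  lookup 58.80.210.72: bits 00111010010100001101 walk d0:-→d1:-→d2:-→d3:-→d4:-→d5:-→d6:-→d7:-→d8:-→d9:-→d10:-→d11:-→d12:H4→d13:-→d14:-→d15:-→d16:-→d17:-→d18:-→d19:-→d20:H5 -> H5
  lookup 74.53.55.203: bits 0 walk d0:-→d1:- -> no-route
  lookup 58.80.208.1: bits 00111010010100001101 walk d0:-→d1:-→d2:-→d3:-→d4:-→d5:-→d6:-→d7:-→d8:-→d9:-→d10:-→d11:-→d12:H4→d13:-→d14:-→d15:-→d16:-→d17:-→d18:-→d19:-→d20:H5 -> H5
  lookup 58.80.208.0: bits 00111010010100001101 walk d0:-→d1:-→d2:-→d3:-→d4:-→d5:-→d6:-→d7:-→d8:-→d9:-→d10:-→d11:-→d12:H4→d13:-→d14:-→d15:-→d16:-→d17:-→d18:-→d19:-→d20:H5 -> H5
  + 0.0.0.0/1 (H1) depth=1
  + 58.80.0.0/16 (H1) depth=16
  lookup 58.80.208.42: bits 00111010010100001101 walk d0:-→d1:H1→d2:-→d3:-→d4:-→d5:-→d6:-→d7:-→d8:-→d9:-→d10:-→d11:-→d12:H4→d13:-→d14:-→d15:-→d16:H1→d17:-→d18:-→d19:-→d20:H5 -> H5

== LOOKUPS ==
["H5","no-route","H5","H5","H5"]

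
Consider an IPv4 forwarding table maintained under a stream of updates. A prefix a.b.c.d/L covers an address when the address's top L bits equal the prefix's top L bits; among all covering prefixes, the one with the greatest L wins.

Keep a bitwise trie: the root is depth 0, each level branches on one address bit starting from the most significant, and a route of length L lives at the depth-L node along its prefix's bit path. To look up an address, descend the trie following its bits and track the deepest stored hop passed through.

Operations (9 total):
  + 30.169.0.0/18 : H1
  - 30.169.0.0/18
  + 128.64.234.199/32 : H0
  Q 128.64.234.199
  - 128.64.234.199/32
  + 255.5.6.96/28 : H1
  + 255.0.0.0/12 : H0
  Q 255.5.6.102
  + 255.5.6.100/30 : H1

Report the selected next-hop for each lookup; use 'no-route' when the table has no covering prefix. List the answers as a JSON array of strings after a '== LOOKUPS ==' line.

Trace:
  + 30.169.0.0/18 (H1) depth=18
  del 30.169.0.0/18 (clear depth 18)
  + 128.64.234.199/32 (H0) depth=32
  lookup 128.64.234.199: bits 10000000010000001110101011000111 walk d0:-→d1:-→d2:-→d3:-→d4:-→d5:-→d6:-→d7:-→d8:-→d9:-→d10:-→d11:-→d12:-→d13:-→d14:-→d15:-→d16:-→d17:-→d18:-→d19:-→d20:-→d21:-→d22:-→d23:-→d24:-→d25:-→d26:-→d27:-→d28:-→d29:-→d30:-→d31:-→d32:H0 -> H0
  del 128.64.234.199/32 (clear depth 32)
  + 255.5.6.96/28 (H1) depth=28
  + 255.0.0.0/12 (H0) depth=12
  lookup 255.5.6.102: bits 1111111100000101000001100110 walk d0:-→d1:-→d2:-→d3:-→d4:-→d5:-→d6:-→d7:-→d8:-→d9:-→d10:-→d11:-→d12:H0→d13:-→d14:-→d15:-→d16:-→d17:-→d18:-→d19:-→d20:-→d21:-→d22:-→d23:-→d24:-→d25:-→d26:-→d27:-→d28:H1 -> H1
  + 255.5.6.100/30 (H1) depth=30

== LOOKUPS ==
["H0","H1"]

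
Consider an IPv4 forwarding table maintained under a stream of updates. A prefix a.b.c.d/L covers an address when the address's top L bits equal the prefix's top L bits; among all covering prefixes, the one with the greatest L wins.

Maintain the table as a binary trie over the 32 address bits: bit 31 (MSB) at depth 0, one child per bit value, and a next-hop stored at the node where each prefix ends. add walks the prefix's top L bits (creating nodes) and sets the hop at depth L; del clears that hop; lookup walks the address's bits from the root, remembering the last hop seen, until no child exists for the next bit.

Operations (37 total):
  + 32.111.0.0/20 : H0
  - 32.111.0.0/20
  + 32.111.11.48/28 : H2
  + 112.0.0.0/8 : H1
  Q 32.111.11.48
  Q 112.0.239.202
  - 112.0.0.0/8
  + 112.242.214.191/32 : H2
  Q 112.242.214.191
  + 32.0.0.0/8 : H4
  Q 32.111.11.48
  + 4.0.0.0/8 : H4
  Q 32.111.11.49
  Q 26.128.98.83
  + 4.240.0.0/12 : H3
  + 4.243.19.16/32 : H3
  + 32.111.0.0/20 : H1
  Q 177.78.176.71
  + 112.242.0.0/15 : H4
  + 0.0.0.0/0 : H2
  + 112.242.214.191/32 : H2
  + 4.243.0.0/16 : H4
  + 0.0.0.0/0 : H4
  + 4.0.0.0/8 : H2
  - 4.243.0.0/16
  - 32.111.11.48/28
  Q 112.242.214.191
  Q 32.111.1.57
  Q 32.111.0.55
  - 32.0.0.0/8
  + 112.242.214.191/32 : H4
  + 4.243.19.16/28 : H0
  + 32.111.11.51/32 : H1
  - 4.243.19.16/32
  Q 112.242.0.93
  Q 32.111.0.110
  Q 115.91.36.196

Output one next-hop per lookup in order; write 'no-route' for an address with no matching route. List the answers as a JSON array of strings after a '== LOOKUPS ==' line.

Process each operation:
  add 32.111.0.0/20 -> H0 at depth 20
  del 32.111.0.0/20 (clear depth 20)
  add 32.111.11.48/28 -> H2 at depth 28
  add 112.0.0.0/8 -> H1 at depth 8
  lookup 32.111.11.48: bits 0010000001101111000010110011 walk d0:-→d1:-→d2:-→d3:-→d4:-→d5:-→d6:-→d7:-→d8:-→d9:-→d10:-→d11:-→d12:-→d13:-→d14:-→d15:-→d16:-→d17:-→d18:-→d19:-→d20:-→d21:-→d22:-→d23:-→d24:-→d25:-→d26:-→d27:-→d28:H2 -> H2
  lookup 112.0.239.202: bits 01110000 walk d0:-→d1:-→d2:-→d3:-→d4:-→d5:-→d6:-→d7:-→d8:H1 -> H1
  del 112.0.0.0/8 (clear depth 8)
  add 112.242.214.191/32 -> H2 at depth 32
  lookup 112.242.214.191: bits 01110000111100101101011010111111 walk d0:-→d1:-→d2:-→d3:-→d4:-→d5:-→d6:-→d7:-→d8:-→d9:-→d10:-→d11:-→d12:-→d13:-→d14:-→d15:-→d16:-→d17:-→d18:-→d19:-→d20:-→d21:-→d22:-→d23:-→d24:-→d25:-→d26:-→d27:-→d28:-→d29:-→d30:-→d31:-→d32:H2 -> H2
  add 32.0.0.0/8 -> H4 at depth 8
  lookup 32.111.11.48: bits 0010000001101111000010110011 walk d0:-→d1:-→d2:-→d3:-→d4:-→d5:-→d6:-→d7:-→d8:H4→d9:-→d10:-→d11:-→d12:-→d13:-→d14:-→d15:-→d16:-→d17:-→d18:-→d19:-→d20:-→d21:-→d22:-→d23:-→d24:-→d25:-→d26:-→d27:-→d28:H2 -> H2
  add 4.0.0.0/8 -> H4 at depth 8
  lookup 32.111.11.49: bits 0010000001101111000010110011 walk d0:-→d1:-→d2:-→d3:-→d4:-→d5:-→d6:-→d7:-→d8:H4→d9:-→d10:-→d11:-→d12:-→d13:-→d14:-→d15:-→d16:-→d17:-→d18:-→d19:-→d20:-→d21:-→d22:-→d23:-→d24:-→d25:-→d26:-→d27:-→d28:H2 -> H2
  lookup 26.128.98.83: bits 000 walk d0:-→d1:-→d2:-→d3:- -> no-route
  add 4.240.0.0/12 -> H3 at depth 12
  add 4.243.19.16/32 -> H3 at depth 32
  add 32.111.0.0/20 -> H1 at depth 20
  lookup 177.78.176.71: bits ε walk d0:- -> no-route
  add 112.242.0.0/15 -> H4 at depth 15
  add 0.0.0.0/0 -> H2 at depth 0
  add 112.242.214.191/32 -> H2 at depth 32
  add 4.243.0.0/16 -> H4 at depth 16
  add 0.0.0.0/0 -> H4 at depth 0
  add 4.0.0.0/8 -> H2 at depth 8
  del 4.243.0.0/16 (clear depth 16)
  del 32.111.11.48/28 (clear depth 28)
  lookup 112.242.214.191: bits 01110000111100101101011010111111 walk d0:H4→d1:-→d2:-→d3:-→d4:-→d5:-→d6:-→d7:-→d8:-→d9:-→d10:-→d11:-→d12:-→d13:-→d14:-→d15:H4→d16:-→d17:-→d18:-→d19:-→d20:-→d21:-→d22:-→d23:-→d24:-→d25:-→d26:-→d27:-→d28:-→d29:-→d30:-→d31:-→d32:H2 -> H2
  lookup 32.111.1.57: bits 00100000011011110000 walk d0:H4→d1:-→d2:-→d3:-→d4:-→d5:-→d6:-→d7:-→d8:H4→d9:-→d10:-→d11:-→d12:-→d13:-→d14:-→d15:-→d16:-→d17:-→d18:-→d19:-→d20:H1 -> H1
  lookup 32.111.0.55: bits 00100000011011110000 walk d0:H4→d1:-→d2:-→d3:-→d4:-→d5:-→d6:-→d7:-→d8:H4→d9:-→d10:-→d11:-→d12:-→d13:-→d14:-→d15:-→d16:-→d17:-→d18:-→d19:-→d20:H1 -> H1
  del 32.0.0.0/8 (clear depth 8)
  add 112.242.214.191/32 -> H4 at depth 32
  add 4.243.19.16/28 -> H0 at depth 28
  add 32.111.11.51/32 -> H1 at depth 32
  del 4.243.19.16/32 (clear depth 32)
  lookup 112.242.0.93: bits 0111000011110010 walk d0:H4→d1:-→d2:-→d3:-→d4:-→d5:-→d6:-→d7:-→d8:-→d9:-→d10:-→d11:-→d12:-→d13:-→d14:-→d15:H4→d16:- -> H4
  lookup 32.111.0.110: bits 00100000011011110000 walk d0:H4→d1:-→d2:-→d3:-→d4:-→d5:-→d6:-→d7:-→d8:-→d9:-→d10:-→d11:-→d12:-→d13:-→d14:-→d15:-→d16:-→d17:-→d18:-→d19:-→d20:H1 -> H1
  lookup 115.91.36.196: bits 011100 walk d0:H4→d1:-→d2:-→d3:-→d4:-→d5:-→d6:- -> H4

== LOOKUPS ==
["H2","H1","H2","H2","H2","no-route","no-route","H2","H1","H1","H4","H1","H4"]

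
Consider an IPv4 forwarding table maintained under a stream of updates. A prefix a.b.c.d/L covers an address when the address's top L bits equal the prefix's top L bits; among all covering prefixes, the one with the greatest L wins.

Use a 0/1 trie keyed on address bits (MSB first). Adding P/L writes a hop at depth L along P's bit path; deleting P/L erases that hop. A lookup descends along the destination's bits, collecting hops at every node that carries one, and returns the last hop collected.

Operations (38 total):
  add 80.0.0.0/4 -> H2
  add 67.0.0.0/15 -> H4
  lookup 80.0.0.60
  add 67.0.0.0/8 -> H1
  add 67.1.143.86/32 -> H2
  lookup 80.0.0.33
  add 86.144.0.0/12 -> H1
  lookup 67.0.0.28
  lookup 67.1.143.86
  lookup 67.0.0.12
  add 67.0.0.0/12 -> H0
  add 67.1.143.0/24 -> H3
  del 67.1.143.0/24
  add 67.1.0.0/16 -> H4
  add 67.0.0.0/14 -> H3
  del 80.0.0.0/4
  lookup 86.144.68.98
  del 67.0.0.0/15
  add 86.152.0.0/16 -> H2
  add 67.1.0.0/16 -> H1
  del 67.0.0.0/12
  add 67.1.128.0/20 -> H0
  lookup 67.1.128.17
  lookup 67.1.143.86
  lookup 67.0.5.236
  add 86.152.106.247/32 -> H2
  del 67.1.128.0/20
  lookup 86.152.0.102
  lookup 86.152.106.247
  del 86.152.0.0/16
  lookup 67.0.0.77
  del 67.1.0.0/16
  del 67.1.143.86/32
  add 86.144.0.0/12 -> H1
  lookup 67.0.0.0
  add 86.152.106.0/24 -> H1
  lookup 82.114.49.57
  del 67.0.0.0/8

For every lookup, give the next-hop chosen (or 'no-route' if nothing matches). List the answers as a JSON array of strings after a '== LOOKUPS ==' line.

Trace:
  + 80.0.0.0/4 (H2) depth=4
  + 67.0.0.0/15 (H4) depth=15
  ? 80.0.0.60  path d0:-→d1:-→d2:-→d3:-→d4:H2  best=H2
  + 67.0.0.0/8 (H1) depth=8
  + 67.1.143.86/32 (H2) depth=32
  ? 80.0.0.33  path d0:-→d1:-→d2:-→d3:-→d4:H2  best=H2
  + 86.144.0.0/12 (H1) depth=12
  ? 67.0.0.28  path d0:-→d1:-→d2:-→d3:-→d4:-→d5:-→d6:-→d7:-→d8:H1→d9:-→d10:-→d11:-→d12:-→d13:-→d14:-→d15:H4  best=H4
  ? 67.1.143.86  path d0:-→d1:-→d2:-→d3:-→d4:-→d5:-→d6:-→d7:-→d8:H1→d9:-→d10:-→d11:-→d12:-→d13:-→d14:-→d15:H4→d16:-→d17:-→d18:-→d19:-→d20:-→d21:-→d22:-→d23:-→d24:-→d25:-→d26:-→d27:-→d28:-→d29:-→d30:-→d31:-→d32:H2  best=H2
  ? 67.0.0.12  path d0:-→d1:-→d2:-→d3:-→d4:-→d5:-→d6:-→d7:-→d8:H1→d9:-→d10:-→d11:-→d12:-→d13:-→d14:-→d15:H4  best=H4
  + 67.0.0.0/12 (H0) depth=12
  + 67.1.143.0/24 (H3) depth=24
  - 67.1.143.0/24 clear@24
  + 67.1.0.0/16 (H4) depth=16
  + 67.0.0.0/14 (H3) depth=14
  - 80.0.0.0/4 clear@4
  ? 86.144.68.98  path d0:-→d1:-→d2:-→d3:-→d4:-→d5:-→d6:-→d7:-→d8:-→d9:-→d10:-→d11:-→d12:H1  best=H1
  - 67.0.0.0/15 clear@15
  + 86.152.0.0/16 (H2) depth=16
  + 67.1.0.0/16 (H1) depth=16
  - 67.0.0.0/12 clear@12
  + 67.1.128.0/20 (H0) depth=20
  ? 67.1.128.17  path d0:-→d1:-→d2:-→d3:-→d4:-→d5:-→d6:-→d7:-→d8:H1→d9:-→d10:-→d11:-→d12:-→d13:-→d14:H3→d15:-→d16:H1→d17:-→d18:-→d19:-→d20:H0  best=H0
  ? 67.1.143.86  path d0:-→d1:-→d2:-→d3:-→d4:-→d5:-→d6:-→d7:-→d8:H1→d9:-→d10:-→d11:-→d12:-→d13:-→d14:H3→d15:-→d16:H1→d17:-→d18:-→d19:-→d20:H0→d21:-→d22:-→d23:-→d24:-→d25:-→d26:-→d27:-→d28:-→d29:-→d30:-→d31:-→d32:H2  best=H2
  ? 67.0.5.236  path d0:-→d1:-→d2:-→d3:-→d4:-→d5:-→d6:-→d7:-→d8:H1→d9:-→d10:-→d11:-→d12:-→d13:-→d14:H3→d15:-  best=H3
  + 86.152.106.247/32 (H2) depth=32
  - 67.1.128.0/20 clear@20
  ? 86.152.0.102  path d0:-→d1:-→d2:-→d3:-→d4:-→d5:-→d6:-→d7:-→d8:-→d9:-→d10:-→d11:-→d12:H1→d13:-→d14:-→d15:-→d16:H2→d17:-  best=H2
  ? 86.152.106.247  path d0:-→d1:-→d2:-→d3:-→d4:-→d5:-→d6:-→d7:-→d8:-→d9:-→d10:-→d11:-→d12:H1→d13:-→d14:-→d15:-→d16:H2→d17:-→d18:-→d19:-→d20:-→d21:-→d22:-→d23:-→d24:-→d25:-→d26:-→d27:-→d28:-→d29:-→d30:-→d31:-→d32:H2  best=H2
  - 86.152.0.0/16 clear@16
  ? 67.0.0.77  path d0:-→d1:-→d2:-→d3:-→d4:-→d5:-→d6:-→d7:-→d8:H1→d9:-→d10:-→d11:-→d12:-→d13:-→d14:H3→d15:-  best=H3
  - 67.1.0.0/16 clear@16
  - 67.1.143.86/32 clear@32
  + 86.144.0.0/12 (H1) depth=12
  ? 67.0.0.0  path d0:-→d1:-→d2:-→d3:-→d4:-→d5:-→d6:-→d7:-→d8:H1→d9:-→d10:-→d11:-→d12:-→d13:-→d14:H3→d15:-  best=H3
  + 86.152.106.0/24 (H1) depth=24
  ? 82.114.49.57  path d0:-→d1:-→d2:-→d3:-→d4:-→d5:-  best=no-route
  - 67.0.0.0/8 clear@8

== LOOKUPS ==
["H2","H2","H4","H2","H4","H1","H0","H2","H3","H2","H2","H3","H3","no-route"]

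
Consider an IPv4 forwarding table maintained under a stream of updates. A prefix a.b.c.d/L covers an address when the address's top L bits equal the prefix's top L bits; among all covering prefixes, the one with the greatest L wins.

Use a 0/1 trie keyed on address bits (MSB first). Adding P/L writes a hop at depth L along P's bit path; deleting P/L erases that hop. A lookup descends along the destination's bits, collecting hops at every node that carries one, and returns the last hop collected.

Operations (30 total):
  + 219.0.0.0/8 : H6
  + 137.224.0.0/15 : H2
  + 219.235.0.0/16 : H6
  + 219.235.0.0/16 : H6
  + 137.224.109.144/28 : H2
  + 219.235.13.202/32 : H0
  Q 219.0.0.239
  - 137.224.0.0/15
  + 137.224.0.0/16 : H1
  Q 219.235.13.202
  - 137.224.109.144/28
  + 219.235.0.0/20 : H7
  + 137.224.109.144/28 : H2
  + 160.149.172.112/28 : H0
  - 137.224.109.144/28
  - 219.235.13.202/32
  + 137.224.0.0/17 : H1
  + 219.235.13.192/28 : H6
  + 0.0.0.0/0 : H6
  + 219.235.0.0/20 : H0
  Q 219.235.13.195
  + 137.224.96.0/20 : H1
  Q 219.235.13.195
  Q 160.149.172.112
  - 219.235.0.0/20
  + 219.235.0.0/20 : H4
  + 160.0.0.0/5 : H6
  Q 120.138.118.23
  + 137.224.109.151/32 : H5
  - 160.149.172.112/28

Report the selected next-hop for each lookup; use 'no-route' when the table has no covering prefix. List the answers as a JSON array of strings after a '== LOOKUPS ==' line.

Process each operation:
  + 219.0.0.0/8 (H6) depth=8
  + 137.224.0.0/15 (H2) depth=15
  + 219.235.0.0/16 (H6) depth=16
  + 219.235.0.0/16 (H6) depth=16
  + 137.224.109.144/28 (H2) depth=28
  + 219.235.13.202/32 (H0) depth=32
  ? 219.0.0.239  path d0:-→d1:-→d2:-→d3:-→d4:-→d5:-→d6:-→d7:-→d8:H6  best=H6
  del 137.224.0.0/15 (clear depth 15)
  + 137.224.0.0/16 (H1) depth=16
  ? 219.235.13.202  path d0:-→d1:-→d2:-→d3:-→d4:-→d5:-→d6:-→d7:-→d8:H6→d9:-→d10:-→d11:-→d12:-→d13:-→d14:-→d15:-→d16:H6→d17:-→d18:-→d19:-→d20:-→d21:-→d22:-→d23:-→d24:-→d25:-→d26:-→d27:-→d28:-→d29:-→d30:-→d31:-→d32:H0  best=H0
  del 137.224.109.144/28 (clear depth 28)
  + 219.235.0.0/20 (H7) depth=20
  + 137.224.109.144/28 (H2) depth=28
  + 160.149.172.112/28 (H0) depth=28
  del 137.224.109.144/28 (clear depth 28)
  del 219.235.13.202/32 (clear depth 32)
  + 137.224.0.0/17 (H1) depth=17
  + 219.235.13.192/28 (H6) depth=28
  + 0.0.0.0/0 (H6) depth=0
  + 219.235.0.0/20 (H0) depth=20
  ? 219.235.13.195  path d0:H6→d1:-→d2:-→d3:-→d4:-→d5:-→d6:-→d7:-→d8:H6→d9:-→d10:-→d11:-→d12:-→d13:-→d14:-→d15:-→d16:H6→d17:-→d18:-→d19:-→d20:H0→d21:-→d22:-→d23:-→d24:-→d25:-→d26:-→d27:-→d28:H6  best=H6
  + 137.224.96.0/20 (H1) depth=20
  ? 219.235.13.195  path d0:H6→d1:-→d2:-→d3:-→d4:-→d5:-→d6:-→d7:-→d8:H6→d9:-→d10:-→d11:-→d12:-→d13:-→d14:-→d15:-→d16:H6→d17:-→d18:-→d19:-→d20:H0→d21:-→d22:-→d23:-→d24:-→d25:-→d26:-→d27:-→d28:H6  best=H6
  ? 160.149.172.112  path d0:H6→d1:-→d2:-→d3:-→d4:-→d5:-→d6:-→d7:-→d8:-→d9:-→d10:-→d11:-→d12:-→d13:-→d14:-→d15:-→d16:-→d17:-→d18:-→d19:-→d20:-→d21:-→d22:-→d23:-→d24:-→d25:-→d26:-→d27:-→d28:H0  best=H0
  del 219.235.0.0/20 (clear depth 20)
  + 219.235.0.0/20 (H4) depth=20
  + 160.0.0.0/5 (H6) depth=5
  ? 120.138.118.23  path d0:H6  best=H6
  + 137.224.109.151/32 (H5) depth=32
  del 160.149.172.112/28 (clear depth 28)

== LOOKUPS ==
["H6","H0","H6","H6","H0","H6"]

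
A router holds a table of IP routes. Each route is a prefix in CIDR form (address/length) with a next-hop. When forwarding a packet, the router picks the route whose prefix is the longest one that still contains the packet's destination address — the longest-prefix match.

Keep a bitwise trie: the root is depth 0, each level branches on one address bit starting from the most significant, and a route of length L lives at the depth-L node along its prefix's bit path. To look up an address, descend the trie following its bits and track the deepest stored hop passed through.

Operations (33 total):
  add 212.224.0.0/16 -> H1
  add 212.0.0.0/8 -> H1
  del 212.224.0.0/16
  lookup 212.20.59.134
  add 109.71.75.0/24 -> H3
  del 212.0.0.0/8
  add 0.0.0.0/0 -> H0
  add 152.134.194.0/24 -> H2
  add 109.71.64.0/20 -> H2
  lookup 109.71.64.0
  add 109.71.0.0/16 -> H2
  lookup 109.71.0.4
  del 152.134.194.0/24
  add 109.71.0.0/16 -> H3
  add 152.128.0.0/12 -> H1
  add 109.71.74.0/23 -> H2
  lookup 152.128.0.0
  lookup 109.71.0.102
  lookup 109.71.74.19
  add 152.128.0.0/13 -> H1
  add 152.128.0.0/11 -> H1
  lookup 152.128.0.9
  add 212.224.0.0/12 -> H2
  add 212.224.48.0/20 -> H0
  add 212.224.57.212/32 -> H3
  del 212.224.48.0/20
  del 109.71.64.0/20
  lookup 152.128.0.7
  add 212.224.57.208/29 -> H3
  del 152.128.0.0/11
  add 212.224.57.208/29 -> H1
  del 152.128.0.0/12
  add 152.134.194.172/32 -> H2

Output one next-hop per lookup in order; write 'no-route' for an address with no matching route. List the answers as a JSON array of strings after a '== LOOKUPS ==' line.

Apply in order:
  + 212.224.0.0/16 (H1) depth=16
  + 212.0.0.0/8 (H1) depth=8
  del 212.224.0.0/16 (clear depth 16)
  ? 212.20.59.134  path d0:-→d1:-→d2:-→d3:-→d4:-→d5:-→d6:-→d7:-→d8:H1  best=H1
  + 109.71.75.0/24 (H3) depth=24
  del 212.0.0.0/8 (clear depth 8)
  + 0.0.0.0/0 (H0) depth=0
  + 152.134.194.0/24 (H2) depth=24
  + 109.71.64.0/20 (H2) depth=20
  ? 109.71.64.0  path d0:H0→d1:-→d2:-→d3:-→d4:-→d5:-→d6:-→d7:-→d8:-→d9:-→d10:-→d11:-→d12:-→d13:-→d14:-→d15:-→d16:-→d17:-→d18:-→d19:-→d20:H2  best=H2
  + 109.71.0.0/16 (H2) depth=16
  ? 109.71.0.4  path d0:H0→d1:-→d2:-→d3:-→d4:-→d5:-→d6:-→d7:-→d8:-→d9:-→d10:-→d11:-→d12:-→d13:-→d14:-→d15:-→d16:H2→d17:-  best=H2
  del 152.134.194.0/24 (clear depth 24)
  + 109.71.0.0/16 (H3) depth=16
  + 152.128.0.0/12 (H1) depth=12
  + 109.71.74.0/23 (H2) depth=23
  ? 152.128.0.0  path d0:H0→d1:-→d2:-→d3:-→d4:-→d5:-→d6:-→d7:-→d8:-→d9:-→d10:-→d11:-→d12:H1→d13:-  best=H1
  ? 109.71.0.102  path d0:H0→d1:-→d2:-→d3:-→d4:-→d5:-→d6:-→d7:-→d8:-→d9:-→d10:-→d11:-→d12:-→d13:-→d14:-→d15:-→d16:H3→d17:-  best=H3
  ? 109.71.74.19  path d0:H0→d1:-→d2:-→d3:-→d4:-→d5:-→d6:-→d7:-→d8:-→d9:-→d10:-→d11:-→d12:-→d13:-→d14:-→d15:-→d16:H3→d17:-→d18:-→d19:-→d20:H2→d21:-→d22:-→d23:H2  best=H2
  + 152.128.0.0/13 (H1) depth=13
  + 152.128.0.0/11 (H1) depth=11
  ? 152.128.0.9  path d0:H0→d1:-→d2:-→d3:-→d4:-→d5:-→d6:-→d7:-→d8:-→d9:-→d10:-→d11:H1→d12:H1→d13:H1  best=H1
  + 212.224.0.0/12 (H2) depth=12
  + 212.224.48.0/20 (H0) depth=20
  + 212.224.57.212/32 (H3) depth=32
  del 212.224.48.0/20 (clear depth 20)
  del 109.71.64.0/20 (clear depth 20)
  ? 152.128.0.7  path d0:H0→d1:-→d2:-→d3:-→d4:-→d5:-→d6:-→d7:-→d8:-→d9:-→d10:-→d11:H1→d12:H1→d13:H1  best=H1
  + 212.224.57.208/29 (H3) depth=29
  del 152.128.0.0/11 (clear depth 11)
  + 212.224.57.208/29 (H1) depth=29
  del 152.128.0.0/12 (clear depth 12)
  + 152.134.194.172/32 (H2) depth=32

== LOOKUPS ==
["H1","H2","H2","H1","H3","H2","H1","H1"]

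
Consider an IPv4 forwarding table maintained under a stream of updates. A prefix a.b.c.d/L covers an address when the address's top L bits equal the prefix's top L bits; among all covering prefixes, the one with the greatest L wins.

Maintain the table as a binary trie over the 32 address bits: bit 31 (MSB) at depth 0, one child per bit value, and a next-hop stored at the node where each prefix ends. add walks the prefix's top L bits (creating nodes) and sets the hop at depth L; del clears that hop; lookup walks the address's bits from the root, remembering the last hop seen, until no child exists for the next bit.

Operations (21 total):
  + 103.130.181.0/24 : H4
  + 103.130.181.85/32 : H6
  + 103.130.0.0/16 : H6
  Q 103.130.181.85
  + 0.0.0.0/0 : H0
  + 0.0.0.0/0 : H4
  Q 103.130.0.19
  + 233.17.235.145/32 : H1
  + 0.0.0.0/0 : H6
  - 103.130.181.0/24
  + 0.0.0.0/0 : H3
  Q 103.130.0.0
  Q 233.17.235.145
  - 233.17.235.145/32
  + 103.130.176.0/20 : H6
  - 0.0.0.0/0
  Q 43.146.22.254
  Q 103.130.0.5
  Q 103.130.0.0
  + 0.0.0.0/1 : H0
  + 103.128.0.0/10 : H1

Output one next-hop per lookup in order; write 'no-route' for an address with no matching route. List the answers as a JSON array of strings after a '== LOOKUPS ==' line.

Process each operation:
  + 103.130.181.0/24 (H4) depth=24
  + 103.130.181.85/32 (H6) depth=32
  + 103.130.0.0/16 (H6) depth=16
  ? 103.130.181.85  path d0:-→d1:-→d2:-→d3:-→d4:-→d5:-→d6:-→d7:-→d8:-→d9:-→d10:-→d11:-→d12:-→d13:-→d14:-→d15:-→d16:H6→d17:-→d18:-→d19:-→d20:-→d21:-→d22:-→d23:-→d24:H4→d25:-→d26:-→d27:-→d28:-→d29:-→d30:-→d31:-→d32:H6  best=H6
  + 0.0.0.0/0 (H0) depth=0
  + 0.0.0.0/0 (H4) depth=0
  ? 103.130.0.19  path d0:H4→d1:-→d2:-→d3:-→d4:-→d5:-→d6:-→d7:-→d8:-→d9:-→d10:-→d11:-→d12:-→d13:-→d14:-→d15:-→d16:H6  best=H6
  + 233.17.235.145/32 (H1) depth=32
  + 0.0.0.0/0 (H6) depth=0
  del 103.130.181.0/24 (clear depth 24)
  + 0.0.0.0/0 (H3) depth=0
  ? 103.130.0.0  path d0:H3→d1:-→d2:-→d3:-→d4:-→d5:-→d6:-→d7:-→d8:-→d9:-→d10:-→d11:-→d12:-→d13:-→d14:-→d15:-→d16:H6  best=H6
  ? 233.17.235.145  path d0:H3→d1:-→d2:-→d3:-→d4:-→d5:-→d6:-→d7:-→d8:-→d9:-→d10:-→d11:-→d12:-→d13:-→d14:-→d15:-→d16:-→d17:-→d18:-→d19:-→d20:-→d21:-→d22:-→d23:-→d24:-→d25:-→d26:-→d27:-→d28:-→d29:-→d30:-→d31:-→d32:H1  best=H1
  del 233.17.235.145/32 (clear depth 32)
  + 103.130.176.0/20 (H6) depth=20
  del 0.0.0.0/0 (clear depth 0)
  ? 43.146.22.254  path d0:-→d1:-  best=no-route
  ? 103.130.0.5  path d0:-→d1:-→d2:-→d3:-→d4:-→d5:-→d6:-→d7:-→d8:-→d9:-→d10:-→d11:-→d12:-→d13:-→d14:-→d15:-→d16:H6  best=H6
  ? 103.130.0.0  path d0:-→d1:-→d2:-→d3:-→d4:-→d5:-→d6:-→d7:-→d8:-→d9:-→d10:-→d11:-→d12:-→d13:-→d14:-→d15:-→d16:H6  best=H6
  + 0.0.0.0/1 (H0) depth=1
  + 103.128.0.0/10 (H1) depth=10

== LOOKUPS ==
["H6","H6","H6","H1","no-route","H6","H6"]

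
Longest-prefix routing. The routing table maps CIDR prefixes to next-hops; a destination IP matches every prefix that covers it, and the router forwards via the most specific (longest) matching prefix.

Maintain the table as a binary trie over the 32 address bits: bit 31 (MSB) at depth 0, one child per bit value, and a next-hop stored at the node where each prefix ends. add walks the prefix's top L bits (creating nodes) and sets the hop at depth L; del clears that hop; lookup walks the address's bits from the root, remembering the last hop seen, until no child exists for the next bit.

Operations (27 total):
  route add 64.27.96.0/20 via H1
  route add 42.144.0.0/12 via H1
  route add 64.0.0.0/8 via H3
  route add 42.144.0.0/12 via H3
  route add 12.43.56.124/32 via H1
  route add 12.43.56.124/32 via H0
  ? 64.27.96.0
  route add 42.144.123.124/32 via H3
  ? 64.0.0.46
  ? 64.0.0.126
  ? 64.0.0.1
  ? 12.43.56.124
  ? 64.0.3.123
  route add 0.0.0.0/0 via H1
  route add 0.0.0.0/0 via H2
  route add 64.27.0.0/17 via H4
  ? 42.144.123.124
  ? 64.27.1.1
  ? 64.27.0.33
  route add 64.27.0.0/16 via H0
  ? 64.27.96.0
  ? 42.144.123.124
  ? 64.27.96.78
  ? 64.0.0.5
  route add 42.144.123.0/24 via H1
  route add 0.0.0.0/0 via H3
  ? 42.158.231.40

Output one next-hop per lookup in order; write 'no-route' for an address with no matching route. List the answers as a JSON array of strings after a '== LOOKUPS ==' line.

Trace:
  + 64.27.96.0/20 (H1) depth=20
  + 42.144.0.0/12 (H1) depth=12
  + 64.0.0.0/8 (H3) depth=8
  + 42.144.0.0/12 (H3) depth=12
  + 12.43.56.124/32 (H1) depth=32
  + 12.43.56.124/32 (H0) depth=32
  Q 64.27.96.0: descend 01000000000110110110 ; hops seen [H3,H1] ; pick H1
  + 42.144.123.124/32 (H3) depth=32
  Q 64.0.0.46: descend 01000000000 ; hops seen [H3] ; pick H3
  Q 64.0.0.126: descend 01000000000 ; hops seen [H3] ; pick H3
  Q 64.0.0.1: descend 01000000000 ; hops seen [H3] ; pick H3
  Q 12.43.56.124: descend 00001100001010110011100001111100 ; hops seen [H0] ; pick H0
  Q 64.0.3.123: descend 01000000000 ; hops seen [H3] ; pick H3
  + 0.0.0.0/0 (H1) depth=0
  + 0.0.0.0/0 (H2) depth=0
  + 64.27.0.0/17 (H4) depth=17
  Q 42.144.123.124: descend 00101010100100000111101101111100 ; hops seen [H2,H3,H3] ; pick H3
  Q 64.27.1.1: descend 01000000000110110 ; hops seen [H2,H3,H4] ; pick H4
  Q 64.27.0.33: descend 01000000000110110 ; hops seen [H2,H3,H4] ; pick H4
  + 64.27.0.0/16 (H0) depth=16
  Q 64.27.96.0: descend 01000000000110110110 ; hops seen [H2,H3,H0,H4,H1] ; pick H1
  Q 42.144.123.124: descend 00101010100100000111101101111100 ; hops seen [H2,H3,H3] ; pick H3
  Q 64.27.96.78: descend 01000000000110110110 ; hops seen [H2,H3,H0,H4,H1] ; pick H1
  Q 64.0.0.5: descend 01000000000 ; hops seen [H2,H3] ; pick H3
  + 42.144.123.0/24 (H1) depth=24
  + 0.0.0.0/0 (H3) depth=0
  Q 42.158.231.40: descend 001010101001 ; hops seen [H3,H3] ; pick H3

== LOOKUPS ==
["H1","H3","H3","H3","H0","H3","H3","H4","H4","H1","H3","H1","H3","H3"]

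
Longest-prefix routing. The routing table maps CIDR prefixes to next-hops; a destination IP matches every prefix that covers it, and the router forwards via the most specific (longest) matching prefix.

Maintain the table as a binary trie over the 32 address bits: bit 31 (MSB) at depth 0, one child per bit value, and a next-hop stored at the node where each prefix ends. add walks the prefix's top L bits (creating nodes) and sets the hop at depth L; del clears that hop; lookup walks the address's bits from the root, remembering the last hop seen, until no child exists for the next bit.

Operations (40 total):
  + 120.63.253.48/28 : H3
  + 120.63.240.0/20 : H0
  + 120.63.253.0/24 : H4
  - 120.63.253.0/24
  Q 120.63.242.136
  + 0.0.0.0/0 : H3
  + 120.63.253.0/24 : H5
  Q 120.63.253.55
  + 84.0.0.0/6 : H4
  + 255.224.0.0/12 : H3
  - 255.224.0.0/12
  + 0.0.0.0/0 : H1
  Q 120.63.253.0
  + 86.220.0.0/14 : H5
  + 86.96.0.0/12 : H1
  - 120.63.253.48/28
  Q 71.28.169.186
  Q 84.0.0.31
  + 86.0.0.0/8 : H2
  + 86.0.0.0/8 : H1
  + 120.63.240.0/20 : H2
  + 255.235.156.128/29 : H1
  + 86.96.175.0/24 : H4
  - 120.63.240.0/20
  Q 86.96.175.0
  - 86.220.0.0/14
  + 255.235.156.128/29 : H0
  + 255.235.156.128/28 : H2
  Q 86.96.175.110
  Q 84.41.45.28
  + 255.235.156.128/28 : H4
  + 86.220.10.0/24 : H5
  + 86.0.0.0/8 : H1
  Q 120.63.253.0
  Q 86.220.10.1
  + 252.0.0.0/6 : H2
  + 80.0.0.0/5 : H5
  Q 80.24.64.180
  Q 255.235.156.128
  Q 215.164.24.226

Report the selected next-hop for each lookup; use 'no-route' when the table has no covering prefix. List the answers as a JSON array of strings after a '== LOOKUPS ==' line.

Apply in order:
  add 120.63.253.48/28 -> H3 at depth 28
  add 120.63.240.0/20 -> H0 at depth 20
  add 120.63.253.0/24 -> H4 at depth 24
  del 120.63.253.0/24 (clear depth 24)
  ? 120.63.242.136  path d0:-→d1:-→d2:-→d3:-→d4:-→d5:-→d6:-→d7:-→d8:-→d9:-→d10:-→d11:-→d12:-→d13:-→d14:-→d15:-→d16:-→d17:-→d18:-→d19:-→d20:H0  best=H0
  add 0.0.0.0/0 -> H3 at depth 0
  add 120.63.253.0/24 -> H5 at depth 24
  ? 120.63.253.55  path d0:H3→d1:-→d2:-→d3:-→d4:-→d5:-→d6:-→d7:-→d8:-→d9:-→d10:-→d11:-→d12:-→d13:-→d14:-→d15:-→d16:-→d17:-→d18:-→d19:-→d20:H0→d21:-→d22:-→d23:-→d24:H5→d25:-→d26:-→d27:-→d28:H3  best=H3
  add 84.0.0.0/6 -> H4 at depth 6
  add 255.224.0.0/12 -> H3 at depth 12
  del 255.224.0.0/12 (clear depth 12)
  add 0.0.0.0/0 -> H1 at depth 0
  ? 120.63.253.0  path d0:H1→d1:-→d2:-→d3:-→d4:-→d5:-→d6:-→d7:-→d8:-→d9:-→d10:-→d11:-→d12:-→d13:-→d14:-→d15:-→d16:-→d17:-→d18:-→d19:-→d20:H0→d21:-→d22:-→d23:-→d24:H5→d25:-→d26:-  best=H5
  add 86.220.0.0/14 -> H5 at depth 14
  add 86.96.0.0/12 -> H1 at depth 12
  del 120.63.253.48/28 (clear depth 28)
  ? 71.28.169.186  path d0:H1→d1:-→d2:-→d3:-  best=H1
  ? 84.0.0.31  path d0:H1→d1:-→d2:-→d3:-→d4:-→d5:-→d6:H4  best=H4
  add 86.0.0.0/8 -> H2 at depth 8
  add 86.0.0.0/8 -> H1 at depth 8
  add 120.63.240.0/20 -> H2 at depth 20
  add 255.235.156.128/29 -> H1 at depth 29
  add 86.96.175.0/24 -> H4 at depth 24
  del 120.63.240.0/20 (clear depth 20)
  ? 86.96.175.0  path d0:H1→d1:-→d2:-→d3:-→d4:-→d5:-→d6:H4→d7:-→d8:H1→d9:-→d10:-→d11:-→d12:H1→d13:-→d14:-→d15:-→d16:-→d17:-→d18:-→d19:-→d20:-→d21:-→d22:-→d23:-→d24:H4  best=H4
  del 86.220.0.0/14 (clear depth 14)
  add 255.235.156.128/29 -> H0 at depth 29
  add 255.235.156.128/28 -> H2 at depth 28
  ? 86.96.175.110  path d0:H1→d1:-→d2:-→d3:-→d4:-→d5:-→d6:H4→d7:-→d8:H1→d9:-→d10:-→d11:-→d12:H1→d13:-→d14:-→d15:-→d16:-→d17:-→d18:-→d19:-→d20:-→d21:-→d22:-→d23:-→d24:H4  best=H4
  ? 84.41.45.28  path d0:H1→d1:-→d2:-→d3:-→d4:-→d5:-→d6:H4  best=H4
  add 255.235.156.128/28 -> H4 at depth 28
  add 86.220.10.0/24 -> H5 at depth 24
  add 86.0.0.0/8 -> H1 at depth 8
  ? 120.63.253.0  path d0:H1→d1:-→d2:-→d3:-→d4:-→d5:-→d6:-→d7:-→d8:-→d9:-→d10:-→d11:-→d12:-→d13:-→d14:-→d15:-→d16:-→d17:-→d18:-→d19:-→d20:-→d21:-→d22:-→d23:-→d24:H5→d25:-→d26:-  best=H5
  ? 86.220.10.1  path d0:H1→d1:-→d2:-→d3:-→d4:-→d5:-→d6:H4→d7:-→d8:H1→d9:-→d10:-→d11:-→d12:-→d13:-→d14:-→d15:-→d16:-→d17:-→d18:-→d19:-→d20:-→d21:-→d22:-→d23:-→d24:H5  best=H5
  add 252.0.0.0/6 -> H2 at depth 6
  add 80.0.0.0/5 -> H5 at depth 5
  ? 80.24.64.180  path d0:H1→d1:-→d2:-→d3:-→d4:-→d5:H5  best=H5
  ? 255.235.156.128  path d0:H1→d1:-→d2:-→d3:-→d4:-→d5:-→d6:H2→d7:-→d8:-→d9:-→d10:-→d11:-→d12:-→d13:-→d14:-→d15:-→d16:-→d17:-→d18:-→d19:-→d20:-→d21:-→d22:-→d23:-→d24:-→d25:-→d26:-→d27:-→d28:H4→d29:H0  best=H0
  ? 215.164.24.226  path d0:H1→d1:-→d2:-  best=H1

== LOOKUPS ==
["H0","H3","H5","H1","H4","H4","H4","H4","H5","H5","H5","H0","H1"]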